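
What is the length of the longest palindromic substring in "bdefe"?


Input: "bdefe"
Checking substrings for palindromes:
  [2:5] "efe" (len 3) => palindrome
Longest palindromic substring: "efe" with length 3

3


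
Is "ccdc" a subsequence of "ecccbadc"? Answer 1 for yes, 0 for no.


Check if "ccdc" is a subsequence of "ecccbadc"
Greedy scan:
  Position 0 ('e'): no match needed
  Position 1 ('c'): matches sub[0] = 'c'
  Position 2 ('c'): matches sub[1] = 'c'
  Position 3 ('c'): no match needed
  Position 4 ('b'): no match needed
  Position 5 ('a'): no match needed
  Position 6 ('d'): matches sub[2] = 'd'
  Position 7 ('c'): matches sub[3] = 'c'
All 4 characters matched => is a subsequence

1


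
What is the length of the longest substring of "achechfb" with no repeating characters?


Input: "achechfb"
Sliding window (track last position of each char):
  Position 0 ('a'): window [0,0] length 1 -- new best
  Position 1 ('c'): window [0,1] length 2 -- new best
  Position 2 ('h'): window [0,2] length 3 -- new best
  Position 3 ('e'): window [0,3] length 4 -- new best
  Position 4 ('c'): repeat (last at 1), move window start to 2
  Position 4 ('c'): window [2,4] length 3
  Position 5 ('h'): repeat (last at 2), move window start to 3
  Position 5 ('h'): window [3,5] length 3
  Position 6 ('f'): window [3,6] length 4
  Position 7 ('b'): window [3,7] length 5 -- new best
Longest substring with no repeats: "echfb" with length 5

5


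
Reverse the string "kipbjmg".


Input: kipbjmg
Reading characters right to left:
  Position 6: 'g'
  Position 5: 'm'
  Position 4: 'j'
  Position 3: 'b'
  Position 2: 'p'
  Position 1: 'i'
  Position 0: 'k'
Reversed: gmjbpik

gmjbpik


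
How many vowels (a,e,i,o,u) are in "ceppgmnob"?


Input: ceppgmnob
Checking each character:
  'c' at position 0: consonant
  'e' at position 1: vowel (running total: 1)
  'p' at position 2: consonant
  'p' at position 3: consonant
  'g' at position 4: consonant
  'm' at position 5: consonant
  'n' at position 6: consonant
  'o' at position 7: vowel (running total: 2)
  'b' at position 8: consonant
Total vowels: 2

2


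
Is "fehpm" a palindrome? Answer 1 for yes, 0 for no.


Input: fehpm
Reversed: mphef
  Compare pos 0 ('f') with pos 4 ('m'): MISMATCH
  Compare pos 1 ('e') with pos 3 ('p'): MISMATCH
Result: not a palindrome

0


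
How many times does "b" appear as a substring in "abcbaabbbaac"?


Searching for "b" in "abcbaabbbaac"
Scanning each position:
  Position 0: "a" => no
  Position 1: "b" => MATCH
  Position 2: "c" => no
  Position 3: "b" => MATCH
  Position 4: "a" => no
  Position 5: "a" => no
  Position 6: "b" => MATCH
  Position 7: "b" => MATCH
  Position 8: "b" => MATCH
  Position 9: "a" => no
  Position 10: "a" => no
  Position 11: "c" => no
Total occurrences: 5

5


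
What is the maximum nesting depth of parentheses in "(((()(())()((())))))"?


Input: "(((()(())()((())))))"
Tracking depth:
  Position 0 '(': depth becomes 1
  Position 1 '(': depth becomes 2
  Position 2 '(': depth becomes 3
  Position 3 '(': depth becomes 4
  Position 4 ')': depth becomes 3
  Position 5 '(': depth becomes 4
  Position 6 '(': depth becomes 5
  Position 7 ')': depth becomes 4
  Position 8 ')': depth becomes 3
  Position 9 '(': depth becomes 4
  Position 10 ')': depth becomes 3
  Position 11 '(': depth becomes 4
  Position 12 '(': depth becomes 5
  Position 13 '(': depth becomes 6
  Position 14 ')': depth becomes 5
  Position 15 ')': depth becomes 4
  Position 16 ')': depth becomes 3
  Position 17 ')': depth becomes 2
  Position 18 ')': depth becomes 1
  Position 19 ')': depth becomes 0
Maximum depth reached: 6

6


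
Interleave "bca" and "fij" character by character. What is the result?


Interleaving "bca" and "fij":
  Position 0: 'b' from first, 'f' from second => "bf"
  Position 1: 'c' from first, 'i' from second => "ci"
  Position 2: 'a' from first, 'j' from second => "aj"
Result: bfciaj

bfciaj


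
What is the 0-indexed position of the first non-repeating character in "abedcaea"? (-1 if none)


Input: abedcaea
Character frequencies:
  'a': 3
  'b': 1
  'c': 1
  'd': 1
  'e': 2
Scanning left to right for freq == 1:
  Position 0 ('a'): freq=3, skip
  Position 1 ('b'): unique! => answer = 1

1


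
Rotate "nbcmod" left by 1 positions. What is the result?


Input: "nbcmod", rotate left by 1
First 1 characters: "n"
Remaining characters: "bcmod"
Concatenate remaining + first: "bcmod" + "n" = "bcmodn"

bcmodn


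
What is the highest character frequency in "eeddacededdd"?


Input: eeddacededdd
Character counts:
  'a': 1
  'c': 1
  'd': 6
  'e': 4
Maximum frequency: 6

6


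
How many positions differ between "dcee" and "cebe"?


Comparing "dcee" and "cebe" position by position:
  Position 0: 'd' vs 'c' => DIFFER
  Position 1: 'c' vs 'e' => DIFFER
  Position 2: 'e' vs 'b' => DIFFER
  Position 3: 'e' vs 'e' => same
Positions that differ: 3

3


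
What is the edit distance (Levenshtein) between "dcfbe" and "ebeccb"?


Computing edit distance: "dcfbe" -> "ebeccb"
DP table:
           e    b    e    c    c    b
      0    1    2    3    4    5    6
  d   1    1    2    3    4    5    6
  c   2    2    2    3    3    4    5
  f   3    3    3    3    4    4    5
  b   4    4    3    4    4    5    4
  e   5    4    4    3    4    5    5
Edit distance = dp[5][6] = 5

5


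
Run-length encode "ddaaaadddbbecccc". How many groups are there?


Input: ddaaaadddbbecccc
Scanning for consecutive runs:
  Group 1: 'd' x 2 (positions 0-1)
  Group 2: 'a' x 4 (positions 2-5)
  Group 3: 'd' x 3 (positions 6-8)
  Group 4: 'b' x 2 (positions 9-10)
  Group 5: 'e' x 1 (positions 11-11)
  Group 6: 'c' x 4 (positions 12-15)
Total groups: 6

6


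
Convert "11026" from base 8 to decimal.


Input: "11026" in base 8
Positional expansion:
  Digit '1' (value 1) x 8^4 = 4096
  Digit '1' (value 1) x 8^3 = 512
  Digit '0' (value 0) x 8^2 = 0
  Digit '2' (value 2) x 8^1 = 16
  Digit '6' (value 6) x 8^0 = 6
Sum = 4630

4630


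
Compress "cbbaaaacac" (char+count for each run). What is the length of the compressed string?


Input: cbbaaaacac
Runs:
  'c' x 1 => "c1"
  'b' x 2 => "b2"
  'a' x 4 => "a4"
  'c' x 1 => "c1"
  'a' x 1 => "a1"
  'c' x 1 => "c1"
Compressed: "c1b2a4c1a1c1"
Compressed length: 12

12


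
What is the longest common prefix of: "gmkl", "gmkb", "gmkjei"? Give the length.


Words: gmkl, gmkb, gmkjei
  Position 0: all 'g' => match
  Position 1: all 'm' => match
  Position 2: all 'k' => match
  Position 3: ('l', 'b', 'j') => mismatch, stop
LCP = "gmk" (length 3)

3


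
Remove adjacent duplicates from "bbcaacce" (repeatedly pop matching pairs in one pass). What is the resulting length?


Input: bbcaacce
Stack-based adjacent duplicate removal:
  Read 'b': push. Stack: b
  Read 'b': matches stack top 'b' => pop. Stack: (empty)
  Read 'c': push. Stack: c
  Read 'a': push. Stack: ca
  Read 'a': matches stack top 'a' => pop. Stack: c
  Read 'c': matches stack top 'c' => pop. Stack: (empty)
  Read 'c': push. Stack: c
  Read 'e': push. Stack: ce
Final stack: "ce" (length 2)

2


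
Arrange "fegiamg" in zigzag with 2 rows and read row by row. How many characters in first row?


Zigzag "fegiamg" into 2 rows:
Placing characters:
  'f' => row 0
  'e' => row 1
  'g' => row 0
  'i' => row 1
  'a' => row 0
  'm' => row 1
  'g' => row 0
Rows:
  Row 0: "fgag"
  Row 1: "eim"
First row length: 4

4


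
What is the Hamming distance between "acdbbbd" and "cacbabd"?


Comparing "acdbbbd" and "cacbabd" position by position:
  Position 0: 'a' vs 'c' => differ
  Position 1: 'c' vs 'a' => differ
  Position 2: 'd' vs 'c' => differ
  Position 3: 'b' vs 'b' => same
  Position 4: 'b' vs 'a' => differ
  Position 5: 'b' vs 'b' => same
  Position 6: 'd' vs 'd' => same
Total differences (Hamming distance): 4

4


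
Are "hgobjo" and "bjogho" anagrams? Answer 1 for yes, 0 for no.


Strings: "hgobjo", "bjogho"
Sorted first:  bghjoo
Sorted second: bghjoo
Sorted forms match => anagrams

1


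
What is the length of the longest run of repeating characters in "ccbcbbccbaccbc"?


Input: "ccbcbbccbaccbc"
Scanning for longest run:
  Position 1 ('c'): continues run of 'c', length=2
  Position 2 ('b'): new char, reset run to 1
  Position 3 ('c'): new char, reset run to 1
  Position 4 ('b'): new char, reset run to 1
  Position 5 ('b'): continues run of 'b', length=2
  Position 6 ('c'): new char, reset run to 1
  Position 7 ('c'): continues run of 'c', length=2
  Position 8 ('b'): new char, reset run to 1
  Position 9 ('a'): new char, reset run to 1
  Position 10 ('c'): new char, reset run to 1
  Position 11 ('c'): continues run of 'c', length=2
  Position 12 ('b'): new char, reset run to 1
  Position 13 ('c'): new char, reset run to 1
Longest run: 'c' with length 2

2


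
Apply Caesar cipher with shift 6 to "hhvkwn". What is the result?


Caesar cipher: shift "hhvkwn" by 6
  'h' (pos 7) + 6 = pos 13 = 'n'
  'h' (pos 7) + 6 = pos 13 = 'n'
  'v' (pos 21) + 6 = pos 1 = 'b'
  'k' (pos 10) + 6 = pos 16 = 'q'
  'w' (pos 22) + 6 = pos 2 = 'c'
  'n' (pos 13) + 6 = pos 19 = 't'
Result: nnbqct

nnbqct


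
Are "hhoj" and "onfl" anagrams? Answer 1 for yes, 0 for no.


Strings: "hhoj", "onfl"
Sorted first:  hhjo
Sorted second: flno
Differ at position 0: 'h' vs 'f' => not anagrams

0


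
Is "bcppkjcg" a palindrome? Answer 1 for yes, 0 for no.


Input: bcppkjcg
Reversed: gcjkppcb
  Compare pos 0 ('b') with pos 7 ('g'): MISMATCH
  Compare pos 1 ('c') with pos 6 ('c'): match
  Compare pos 2 ('p') with pos 5 ('j'): MISMATCH
  Compare pos 3 ('p') with pos 4 ('k'): MISMATCH
Result: not a palindrome

0


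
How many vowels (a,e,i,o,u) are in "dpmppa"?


Input: dpmppa
Checking each character:
  'd' at position 0: consonant
  'p' at position 1: consonant
  'm' at position 2: consonant
  'p' at position 3: consonant
  'p' at position 4: consonant
  'a' at position 5: vowel (running total: 1)
Total vowels: 1

1


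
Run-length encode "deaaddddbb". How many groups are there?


Input: deaaddddbb
Scanning for consecutive runs:
  Group 1: 'd' x 1 (positions 0-0)
  Group 2: 'e' x 1 (positions 1-1)
  Group 3: 'a' x 2 (positions 2-3)
  Group 4: 'd' x 4 (positions 4-7)
  Group 5: 'b' x 2 (positions 8-9)
Total groups: 5

5


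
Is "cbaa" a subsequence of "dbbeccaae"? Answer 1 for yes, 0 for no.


Check if "cbaa" is a subsequence of "dbbeccaae"
Greedy scan:
  Position 0 ('d'): no match needed
  Position 1 ('b'): no match needed
  Position 2 ('b'): no match needed
  Position 3 ('e'): no match needed
  Position 4 ('c'): matches sub[0] = 'c'
  Position 5 ('c'): no match needed
  Position 6 ('a'): no match needed
  Position 7 ('a'): no match needed
  Position 8 ('e'): no match needed
Only matched 1/4 characters => not a subsequence

0


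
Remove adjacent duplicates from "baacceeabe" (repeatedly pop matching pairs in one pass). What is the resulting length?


Input: baacceeabe
Stack-based adjacent duplicate removal:
  Read 'b': push. Stack: b
  Read 'a': push. Stack: ba
  Read 'a': matches stack top 'a' => pop. Stack: b
  Read 'c': push. Stack: bc
  Read 'c': matches stack top 'c' => pop. Stack: b
  Read 'e': push. Stack: be
  Read 'e': matches stack top 'e' => pop. Stack: b
  Read 'a': push. Stack: ba
  Read 'b': push. Stack: bab
  Read 'e': push. Stack: babe
Final stack: "babe" (length 4)

4


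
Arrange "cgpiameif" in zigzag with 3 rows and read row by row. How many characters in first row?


Zigzag "cgpiameif" into 3 rows:
Placing characters:
  'c' => row 0
  'g' => row 1
  'p' => row 2
  'i' => row 1
  'a' => row 0
  'm' => row 1
  'e' => row 2
  'i' => row 1
  'f' => row 0
Rows:
  Row 0: "caf"
  Row 1: "gimi"
  Row 2: "pe"
First row length: 3

3


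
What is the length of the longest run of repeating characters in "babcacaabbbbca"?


Input: "babcacaabbbbca"
Scanning for longest run:
  Position 1 ('a'): new char, reset run to 1
  Position 2 ('b'): new char, reset run to 1
  Position 3 ('c'): new char, reset run to 1
  Position 4 ('a'): new char, reset run to 1
  Position 5 ('c'): new char, reset run to 1
  Position 6 ('a'): new char, reset run to 1
  Position 7 ('a'): continues run of 'a', length=2
  Position 8 ('b'): new char, reset run to 1
  Position 9 ('b'): continues run of 'b', length=2
  Position 10 ('b'): continues run of 'b', length=3
  Position 11 ('b'): continues run of 'b', length=4
  Position 12 ('c'): new char, reset run to 1
  Position 13 ('a'): new char, reset run to 1
Longest run: 'b' with length 4

4


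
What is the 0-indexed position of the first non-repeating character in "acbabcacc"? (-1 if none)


Input: acbabcacc
Character frequencies:
  'a': 3
  'b': 2
  'c': 4
Scanning left to right for freq == 1:
  Position 0 ('a'): freq=3, skip
  Position 1 ('c'): freq=4, skip
  Position 2 ('b'): freq=2, skip
  Position 3 ('a'): freq=3, skip
  Position 4 ('b'): freq=2, skip
  Position 5 ('c'): freq=4, skip
  Position 6 ('a'): freq=3, skip
  Position 7 ('c'): freq=4, skip
  Position 8 ('c'): freq=4, skip
  No unique character found => answer = -1

-1


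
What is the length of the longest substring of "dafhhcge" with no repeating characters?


Input: "dafhhcge"
Sliding window (track last position of each char):
  Position 0 ('d'): window [0,0] length 1 -- new best
  Position 1 ('a'): window [0,1] length 2 -- new best
  Position 2 ('f'): window [0,2] length 3 -- new best
  Position 3 ('h'): window [0,3] length 4 -- new best
  Position 4 ('h'): repeat (last at 3), move window start to 4
  Position 4 ('h'): window [4,4] length 1
  Position 5 ('c'): window [4,5] length 2
  Position 6 ('g'): window [4,6] length 3
  Position 7 ('e'): window [4,7] length 4
Longest substring with no repeats: "dafh" with length 4

4


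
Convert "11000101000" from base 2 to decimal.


Input: "11000101000" in base 2
Positional expansion:
  Digit '1' (value 1) x 2^10 = 1024
  Digit '1' (value 1) x 2^9 = 512
  Digit '0' (value 0) x 2^8 = 0
  Digit '0' (value 0) x 2^7 = 0
  Digit '0' (value 0) x 2^6 = 0
  Digit '1' (value 1) x 2^5 = 32
  Digit '0' (value 0) x 2^4 = 0
  Digit '1' (value 1) x 2^3 = 8
  Digit '0' (value 0) x 2^2 = 0
  Digit '0' (value 0) x 2^1 = 0
  Digit '0' (value 0) x 2^0 = 0
Sum = 1576

1576


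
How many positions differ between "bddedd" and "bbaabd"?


Comparing "bddedd" and "bbaabd" position by position:
  Position 0: 'b' vs 'b' => same
  Position 1: 'd' vs 'b' => DIFFER
  Position 2: 'd' vs 'a' => DIFFER
  Position 3: 'e' vs 'a' => DIFFER
  Position 4: 'd' vs 'b' => DIFFER
  Position 5: 'd' vs 'd' => same
Positions that differ: 4

4


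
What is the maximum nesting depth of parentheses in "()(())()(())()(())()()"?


Input: "()(())()(())()(())()()"
Tracking depth:
  Position 0 '(': depth becomes 1
  Position 1 ')': depth becomes 0
  Position 2 '(': depth becomes 1
  Position 3 '(': depth becomes 2
  Position 4 ')': depth becomes 1
  Position 5 ')': depth becomes 0
  Position 6 '(': depth becomes 1
  Position 7 ')': depth becomes 0
  Position 8 '(': depth becomes 1
  Position 9 '(': depth becomes 2
  Position 10 ')': depth becomes 1
  Position 11 ')': depth becomes 0
  Position 12 '(': depth becomes 1
  Position 13 ')': depth becomes 0
  Position 14 '(': depth becomes 1
  Position 15 '(': depth becomes 2
  Position 16 ')': depth becomes 1
  Position 17 ')': depth becomes 0
  Position 18 '(': depth becomes 1
  Position 19 ')': depth becomes 0
  Position 20 '(': depth becomes 1
  Position 21 ')': depth becomes 0
Maximum depth reached: 2

2


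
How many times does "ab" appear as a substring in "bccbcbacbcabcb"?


Searching for "ab" in "bccbcbacbcabcb"
Scanning each position:
  Position 0: "bc" => no
  Position 1: "cc" => no
  Position 2: "cb" => no
  Position 3: "bc" => no
  Position 4: "cb" => no
  Position 5: "ba" => no
  Position 6: "ac" => no
  Position 7: "cb" => no
  Position 8: "bc" => no
  Position 9: "ca" => no
  Position 10: "ab" => MATCH
  Position 11: "bc" => no
  Position 12: "cb" => no
Total occurrences: 1

1


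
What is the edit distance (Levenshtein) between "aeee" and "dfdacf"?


Computing edit distance: "aeee" -> "dfdacf"
DP table:
           d    f    d    a    c    f
      0    1    2    3    4    5    6
  a   1    1    2    3    3    4    5
  e   2    2    2    3    4    4    5
  e   3    3    3    3    4    5    5
  e   4    4    4    4    4    5    6
Edit distance = dp[4][6] = 6

6


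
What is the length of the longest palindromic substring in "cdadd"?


Input: "cdadd"
Checking substrings for palindromes:
  [1:4] "dad" (len 3) => palindrome
  [3:5] "dd" (len 2) => palindrome
Longest palindromic substring: "dad" with length 3

3


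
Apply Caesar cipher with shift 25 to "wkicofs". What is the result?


Caesar cipher: shift "wkicofs" by 25
  'w' (pos 22) + 25 = pos 21 = 'v'
  'k' (pos 10) + 25 = pos 9 = 'j'
  'i' (pos 8) + 25 = pos 7 = 'h'
  'c' (pos 2) + 25 = pos 1 = 'b'
  'o' (pos 14) + 25 = pos 13 = 'n'
  'f' (pos 5) + 25 = pos 4 = 'e'
  's' (pos 18) + 25 = pos 17 = 'r'
Result: vjhbner

vjhbner


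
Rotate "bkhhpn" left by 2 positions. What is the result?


Input: "bkhhpn", rotate left by 2
First 2 characters: "bk"
Remaining characters: "hhpn"
Concatenate remaining + first: "hhpn" + "bk" = "hhpnbk"

hhpnbk


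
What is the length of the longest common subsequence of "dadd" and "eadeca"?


LCS of "dadd" and "eadeca"
DP table:
           e    a    d    e    c    a
      0    0    0    0    0    0    0
  d   0    0    0    1    1    1    1
  a   0    0    1    1    1    1    2
  d   0    0    1    2    2    2    2
  d   0    0    1    2    2    2    2
LCS length = dp[4][6] = 2

2


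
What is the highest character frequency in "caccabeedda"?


Input: caccabeedda
Character counts:
  'a': 3
  'b': 1
  'c': 3
  'd': 2
  'e': 2
Maximum frequency: 3

3


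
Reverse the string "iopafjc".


Input: iopafjc
Reading characters right to left:
  Position 6: 'c'
  Position 5: 'j'
  Position 4: 'f'
  Position 3: 'a'
  Position 2: 'p'
  Position 1: 'o'
  Position 0: 'i'
Reversed: cjfapoi

cjfapoi


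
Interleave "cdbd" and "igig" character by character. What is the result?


Interleaving "cdbd" and "igig":
  Position 0: 'c' from first, 'i' from second => "ci"
  Position 1: 'd' from first, 'g' from second => "dg"
  Position 2: 'b' from first, 'i' from second => "bi"
  Position 3: 'd' from first, 'g' from second => "dg"
Result: cidgbidg

cidgbidg


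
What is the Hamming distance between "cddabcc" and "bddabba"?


Comparing "cddabcc" and "bddabba" position by position:
  Position 0: 'c' vs 'b' => differ
  Position 1: 'd' vs 'd' => same
  Position 2: 'd' vs 'd' => same
  Position 3: 'a' vs 'a' => same
  Position 4: 'b' vs 'b' => same
  Position 5: 'c' vs 'b' => differ
  Position 6: 'c' vs 'a' => differ
Total differences (Hamming distance): 3

3


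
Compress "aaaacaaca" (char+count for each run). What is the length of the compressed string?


Input: aaaacaaca
Runs:
  'a' x 4 => "a4"
  'c' x 1 => "c1"
  'a' x 2 => "a2"
  'c' x 1 => "c1"
  'a' x 1 => "a1"
Compressed: "a4c1a2c1a1"
Compressed length: 10

10


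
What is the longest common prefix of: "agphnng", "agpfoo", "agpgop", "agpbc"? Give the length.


Words: agphnng, agpfoo, agpgop, agpbc
  Position 0: all 'a' => match
  Position 1: all 'g' => match
  Position 2: all 'p' => match
  Position 3: ('h', 'f', 'g', 'b') => mismatch, stop
LCP = "agp" (length 3)

3


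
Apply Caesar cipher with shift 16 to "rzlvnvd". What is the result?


Caesar cipher: shift "rzlvnvd" by 16
  'r' (pos 17) + 16 = pos 7 = 'h'
  'z' (pos 25) + 16 = pos 15 = 'p'
  'l' (pos 11) + 16 = pos 1 = 'b'
  'v' (pos 21) + 16 = pos 11 = 'l'
  'n' (pos 13) + 16 = pos 3 = 'd'
  'v' (pos 21) + 16 = pos 11 = 'l'
  'd' (pos 3) + 16 = pos 19 = 't'
Result: hpbldlt

hpbldlt


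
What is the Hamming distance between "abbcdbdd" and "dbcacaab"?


Comparing "abbcdbdd" and "dbcacaab" position by position:
  Position 0: 'a' vs 'd' => differ
  Position 1: 'b' vs 'b' => same
  Position 2: 'b' vs 'c' => differ
  Position 3: 'c' vs 'a' => differ
  Position 4: 'd' vs 'c' => differ
  Position 5: 'b' vs 'a' => differ
  Position 6: 'd' vs 'a' => differ
  Position 7: 'd' vs 'b' => differ
Total differences (Hamming distance): 7

7


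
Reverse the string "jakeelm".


Input: jakeelm
Reading characters right to left:
  Position 6: 'm'
  Position 5: 'l'
  Position 4: 'e'
  Position 3: 'e'
  Position 2: 'k'
  Position 1: 'a'
  Position 0: 'j'
Reversed: mleekaj

mleekaj


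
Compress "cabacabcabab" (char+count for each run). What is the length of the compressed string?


Input: cabacabcabab
Runs:
  'c' x 1 => "c1"
  'a' x 1 => "a1"
  'b' x 1 => "b1"
  'a' x 1 => "a1"
  'c' x 1 => "c1"
  'a' x 1 => "a1"
  'b' x 1 => "b1"
  'c' x 1 => "c1"
  'a' x 1 => "a1"
  'b' x 1 => "b1"
  'a' x 1 => "a1"
  'b' x 1 => "b1"
Compressed: "c1a1b1a1c1a1b1c1a1b1a1b1"
Compressed length: 24

24


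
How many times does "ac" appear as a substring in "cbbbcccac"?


Searching for "ac" in "cbbbcccac"
Scanning each position:
  Position 0: "cb" => no
  Position 1: "bb" => no
  Position 2: "bb" => no
  Position 3: "bc" => no
  Position 4: "cc" => no
  Position 5: "cc" => no
  Position 6: "ca" => no
  Position 7: "ac" => MATCH
Total occurrences: 1

1


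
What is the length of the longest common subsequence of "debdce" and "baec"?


LCS of "debdce" and "baec"
DP table:
           b    a    e    c
      0    0    0    0    0
  d   0    0    0    0    0
  e   0    0    0    1    1
  b   0    1    1    1    1
  d   0    1    1    1    1
  c   0    1    1    1    2
  e   0    1    1    2    2
LCS length = dp[6][4] = 2

2


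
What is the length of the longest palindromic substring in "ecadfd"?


Input: "ecadfd"
Checking substrings for palindromes:
  [3:6] "dfd" (len 3) => palindrome
Longest palindromic substring: "dfd" with length 3

3


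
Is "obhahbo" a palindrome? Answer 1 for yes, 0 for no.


Input: obhahbo
Reversed: obhahbo
  Compare pos 0 ('o') with pos 6 ('o'): match
  Compare pos 1 ('b') with pos 5 ('b'): match
  Compare pos 2 ('h') with pos 4 ('h'): match
Result: palindrome

1


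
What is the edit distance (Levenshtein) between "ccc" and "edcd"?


Computing edit distance: "ccc" -> "edcd"
DP table:
           e    d    c    d
      0    1    2    3    4
  c   1    1    2    2    3
  c   2    2    2    2    3
  c   3    3    3    2    3
Edit distance = dp[3][4] = 3

3


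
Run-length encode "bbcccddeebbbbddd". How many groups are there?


Input: bbcccddeebbbbddd
Scanning for consecutive runs:
  Group 1: 'b' x 2 (positions 0-1)
  Group 2: 'c' x 3 (positions 2-4)
  Group 3: 'd' x 2 (positions 5-6)
  Group 4: 'e' x 2 (positions 7-8)
  Group 5: 'b' x 4 (positions 9-12)
  Group 6: 'd' x 3 (positions 13-15)
Total groups: 6

6


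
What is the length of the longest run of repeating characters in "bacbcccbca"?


Input: "bacbcccbca"
Scanning for longest run:
  Position 1 ('a'): new char, reset run to 1
  Position 2 ('c'): new char, reset run to 1
  Position 3 ('b'): new char, reset run to 1
  Position 4 ('c'): new char, reset run to 1
  Position 5 ('c'): continues run of 'c', length=2
  Position 6 ('c'): continues run of 'c', length=3
  Position 7 ('b'): new char, reset run to 1
  Position 8 ('c'): new char, reset run to 1
  Position 9 ('a'): new char, reset run to 1
Longest run: 'c' with length 3

3


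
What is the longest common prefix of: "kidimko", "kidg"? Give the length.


Words: kidimko, kidg
  Position 0: all 'k' => match
  Position 1: all 'i' => match
  Position 2: all 'd' => match
  Position 3: ('i', 'g') => mismatch, stop
LCP = "kid" (length 3)

3


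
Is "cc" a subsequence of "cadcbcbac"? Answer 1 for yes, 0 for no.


Check if "cc" is a subsequence of "cadcbcbac"
Greedy scan:
  Position 0 ('c'): matches sub[0] = 'c'
  Position 1 ('a'): no match needed
  Position 2 ('d'): no match needed
  Position 3 ('c'): matches sub[1] = 'c'
  Position 4 ('b'): no match needed
  Position 5 ('c'): no match needed
  Position 6 ('b'): no match needed
  Position 7 ('a'): no match needed
  Position 8 ('c'): no match needed
All 2 characters matched => is a subsequence

1


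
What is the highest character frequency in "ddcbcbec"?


Input: ddcbcbec
Character counts:
  'b': 2
  'c': 3
  'd': 2
  'e': 1
Maximum frequency: 3

3


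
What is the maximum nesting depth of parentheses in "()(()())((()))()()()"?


Input: "()(()())((()))()()()"
Tracking depth:
  Position 0 '(': depth becomes 1
  Position 1 ')': depth becomes 0
  Position 2 '(': depth becomes 1
  Position 3 '(': depth becomes 2
  Position 4 ')': depth becomes 1
  Position 5 '(': depth becomes 2
  Position 6 ')': depth becomes 1
  Position 7 ')': depth becomes 0
  Position 8 '(': depth becomes 1
  Position 9 '(': depth becomes 2
  Position 10 '(': depth becomes 3
  Position 11 ')': depth becomes 2
  Position 12 ')': depth becomes 1
  Position 13 ')': depth becomes 0
  Position 14 '(': depth becomes 1
  Position 15 ')': depth becomes 0
  Position 16 '(': depth becomes 1
  Position 17 ')': depth becomes 0
  Position 18 '(': depth becomes 1
  Position 19 ')': depth becomes 0
Maximum depth reached: 3

3


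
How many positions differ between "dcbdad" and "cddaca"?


Comparing "dcbdad" and "cddaca" position by position:
  Position 0: 'd' vs 'c' => DIFFER
  Position 1: 'c' vs 'd' => DIFFER
  Position 2: 'b' vs 'd' => DIFFER
  Position 3: 'd' vs 'a' => DIFFER
  Position 4: 'a' vs 'c' => DIFFER
  Position 5: 'd' vs 'a' => DIFFER
Positions that differ: 6

6


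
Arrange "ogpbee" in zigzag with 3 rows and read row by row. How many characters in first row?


Zigzag "ogpbee" into 3 rows:
Placing characters:
  'o' => row 0
  'g' => row 1
  'p' => row 2
  'b' => row 1
  'e' => row 0
  'e' => row 1
Rows:
  Row 0: "oe"
  Row 1: "gbe"
  Row 2: "p"
First row length: 2

2


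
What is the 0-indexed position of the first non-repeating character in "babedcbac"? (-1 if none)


Input: babedcbac
Character frequencies:
  'a': 2
  'b': 3
  'c': 2
  'd': 1
  'e': 1
Scanning left to right for freq == 1:
  Position 0 ('b'): freq=3, skip
  Position 1 ('a'): freq=2, skip
  Position 2 ('b'): freq=3, skip
  Position 3 ('e'): unique! => answer = 3

3


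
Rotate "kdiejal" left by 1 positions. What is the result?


Input: "kdiejal", rotate left by 1
First 1 characters: "k"
Remaining characters: "diejal"
Concatenate remaining + first: "diejal" + "k" = "diejalk"

diejalk


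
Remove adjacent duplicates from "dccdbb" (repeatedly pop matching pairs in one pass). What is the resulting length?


Input: dccdbb
Stack-based adjacent duplicate removal:
  Read 'd': push. Stack: d
  Read 'c': push. Stack: dc
  Read 'c': matches stack top 'c' => pop. Stack: d
  Read 'd': matches stack top 'd' => pop. Stack: (empty)
  Read 'b': push. Stack: b
  Read 'b': matches stack top 'b' => pop. Stack: (empty)
Final stack: "" (length 0)

0


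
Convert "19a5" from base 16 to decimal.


Input: "19a5" in base 16
Positional expansion:
  Digit '1' (value 1) x 16^3 = 4096
  Digit '9' (value 9) x 16^2 = 2304
  Digit 'a' (value 10) x 16^1 = 160
  Digit '5' (value 5) x 16^0 = 5
Sum = 6565

6565


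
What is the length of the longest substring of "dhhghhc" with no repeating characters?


Input: "dhhghhc"
Sliding window (track last position of each char):
  Position 0 ('d'): window [0,0] length 1 -- new best
  Position 1 ('h'): window [0,1] length 2 -- new best
  Position 2 ('h'): repeat (last at 1), move window start to 2
  Position 2 ('h'): window [2,2] length 1
  Position 3 ('g'): window [2,3] length 2
  Position 4 ('h'): repeat (last at 2), move window start to 3
  Position 4 ('h'): window [3,4] length 2
  Position 5 ('h'): repeat (last at 4), move window start to 5
  Position 5 ('h'): window [5,5] length 1
  Position 6 ('c'): window [5,6] length 2
Longest substring with no repeats: "dh" with length 2

2


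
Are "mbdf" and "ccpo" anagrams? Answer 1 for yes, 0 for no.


Strings: "mbdf", "ccpo"
Sorted first:  bdfm
Sorted second: ccop
Differ at position 0: 'b' vs 'c' => not anagrams

0


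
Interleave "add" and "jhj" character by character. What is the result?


Interleaving "add" and "jhj":
  Position 0: 'a' from first, 'j' from second => "aj"
  Position 1: 'd' from first, 'h' from second => "dh"
  Position 2: 'd' from first, 'j' from second => "dj"
Result: ajdhdj

ajdhdj


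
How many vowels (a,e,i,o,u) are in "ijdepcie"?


Input: ijdepcie
Checking each character:
  'i' at position 0: vowel (running total: 1)
  'j' at position 1: consonant
  'd' at position 2: consonant
  'e' at position 3: vowel (running total: 2)
  'p' at position 4: consonant
  'c' at position 5: consonant
  'i' at position 6: vowel (running total: 3)
  'e' at position 7: vowel (running total: 4)
Total vowels: 4

4


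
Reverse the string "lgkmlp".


Input: lgkmlp
Reading characters right to left:
  Position 5: 'p'
  Position 4: 'l'
  Position 3: 'm'
  Position 2: 'k'
  Position 1: 'g'
  Position 0: 'l'
Reversed: plmkgl

plmkgl


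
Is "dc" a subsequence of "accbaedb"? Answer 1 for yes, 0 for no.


Check if "dc" is a subsequence of "accbaedb"
Greedy scan:
  Position 0 ('a'): no match needed
  Position 1 ('c'): no match needed
  Position 2 ('c'): no match needed
  Position 3 ('b'): no match needed
  Position 4 ('a'): no match needed
  Position 5 ('e'): no match needed
  Position 6 ('d'): matches sub[0] = 'd'
  Position 7 ('b'): no match needed
Only matched 1/2 characters => not a subsequence

0


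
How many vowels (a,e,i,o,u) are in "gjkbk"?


Input: gjkbk
Checking each character:
  'g' at position 0: consonant
  'j' at position 1: consonant
  'k' at position 2: consonant
  'b' at position 3: consonant
  'k' at position 4: consonant
Total vowels: 0

0


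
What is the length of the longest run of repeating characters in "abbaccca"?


Input: "abbaccca"
Scanning for longest run:
  Position 1 ('b'): new char, reset run to 1
  Position 2 ('b'): continues run of 'b', length=2
  Position 3 ('a'): new char, reset run to 1
  Position 4 ('c'): new char, reset run to 1
  Position 5 ('c'): continues run of 'c', length=2
  Position 6 ('c'): continues run of 'c', length=3
  Position 7 ('a'): new char, reset run to 1
Longest run: 'c' with length 3

3


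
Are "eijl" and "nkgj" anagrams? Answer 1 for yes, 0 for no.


Strings: "eijl", "nkgj"
Sorted first:  eijl
Sorted second: gjkn
Differ at position 0: 'e' vs 'g' => not anagrams

0


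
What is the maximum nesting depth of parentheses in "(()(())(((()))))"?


Input: "(()(())(((()))))"
Tracking depth:
  Position 0 '(': depth becomes 1
  Position 1 '(': depth becomes 2
  Position 2 ')': depth becomes 1
  Position 3 '(': depth becomes 2
  Position 4 '(': depth becomes 3
  Position 5 ')': depth becomes 2
  Position 6 ')': depth becomes 1
  Position 7 '(': depth becomes 2
  Position 8 '(': depth becomes 3
  Position 9 '(': depth becomes 4
  Position 10 '(': depth becomes 5
  Position 11 ')': depth becomes 4
  Position 12 ')': depth becomes 3
  Position 13 ')': depth becomes 2
  Position 14 ')': depth becomes 1
  Position 15 ')': depth becomes 0
Maximum depth reached: 5

5


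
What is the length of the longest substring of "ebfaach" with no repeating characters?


Input: "ebfaach"
Sliding window (track last position of each char):
  Position 0 ('e'): window [0,0] length 1 -- new best
  Position 1 ('b'): window [0,1] length 2 -- new best
  Position 2 ('f'): window [0,2] length 3 -- new best
  Position 3 ('a'): window [0,3] length 4 -- new best
  Position 4 ('a'): repeat (last at 3), move window start to 4
  Position 4 ('a'): window [4,4] length 1
  Position 5 ('c'): window [4,5] length 2
  Position 6 ('h'): window [4,6] length 3
Longest substring with no repeats: "ebfa" with length 4

4


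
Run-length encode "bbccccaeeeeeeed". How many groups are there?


Input: bbccccaeeeeeeed
Scanning for consecutive runs:
  Group 1: 'b' x 2 (positions 0-1)
  Group 2: 'c' x 4 (positions 2-5)
  Group 3: 'a' x 1 (positions 6-6)
  Group 4: 'e' x 7 (positions 7-13)
  Group 5: 'd' x 1 (positions 14-14)
Total groups: 5

5


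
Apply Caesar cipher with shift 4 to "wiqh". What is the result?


Caesar cipher: shift "wiqh" by 4
  'w' (pos 22) + 4 = pos 0 = 'a'
  'i' (pos 8) + 4 = pos 12 = 'm'
  'q' (pos 16) + 4 = pos 20 = 'u'
  'h' (pos 7) + 4 = pos 11 = 'l'
Result: amul

amul


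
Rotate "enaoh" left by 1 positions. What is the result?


Input: "enaoh", rotate left by 1
First 1 characters: "e"
Remaining characters: "naoh"
Concatenate remaining + first: "naoh" + "e" = "naohe"

naohe


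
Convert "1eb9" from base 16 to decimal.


Input: "1eb9" in base 16
Positional expansion:
  Digit '1' (value 1) x 16^3 = 4096
  Digit 'e' (value 14) x 16^2 = 3584
  Digit 'b' (value 11) x 16^1 = 176
  Digit '9' (value 9) x 16^0 = 9
Sum = 7865

7865


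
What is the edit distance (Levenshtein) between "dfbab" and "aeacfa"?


Computing edit distance: "dfbab" -> "aeacfa"
DP table:
           a    e    a    c    f    a
      0    1    2    3    4    5    6
  d   1    1    2    3    4    5    6
  f   2    2    2    3    4    4    5
  b   3    3    3    3    4    5    5
  a   4    3    4    3    4    5    5
  b   5    4    4    4    4    5    6
Edit distance = dp[5][6] = 6

6


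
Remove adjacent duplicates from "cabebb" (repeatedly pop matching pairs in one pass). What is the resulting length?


Input: cabebb
Stack-based adjacent duplicate removal:
  Read 'c': push. Stack: c
  Read 'a': push. Stack: ca
  Read 'b': push. Stack: cab
  Read 'e': push. Stack: cabe
  Read 'b': push. Stack: cabeb
  Read 'b': matches stack top 'b' => pop. Stack: cabe
Final stack: "cabe" (length 4)

4


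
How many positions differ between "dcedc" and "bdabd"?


Comparing "dcedc" and "bdabd" position by position:
  Position 0: 'd' vs 'b' => DIFFER
  Position 1: 'c' vs 'd' => DIFFER
  Position 2: 'e' vs 'a' => DIFFER
  Position 3: 'd' vs 'b' => DIFFER
  Position 4: 'c' vs 'd' => DIFFER
Positions that differ: 5

5


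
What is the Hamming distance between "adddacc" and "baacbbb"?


Comparing "adddacc" and "baacbbb" position by position:
  Position 0: 'a' vs 'b' => differ
  Position 1: 'd' vs 'a' => differ
  Position 2: 'd' vs 'a' => differ
  Position 3: 'd' vs 'c' => differ
  Position 4: 'a' vs 'b' => differ
  Position 5: 'c' vs 'b' => differ
  Position 6: 'c' vs 'b' => differ
Total differences (Hamming distance): 7

7


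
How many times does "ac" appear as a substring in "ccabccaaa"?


Searching for "ac" in "ccabccaaa"
Scanning each position:
  Position 0: "cc" => no
  Position 1: "ca" => no
  Position 2: "ab" => no
  Position 3: "bc" => no
  Position 4: "cc" => no
  Position 5: "ca" => no
  Position 6: "aa" => no
  Position 7: "aa" => no
Total occurrences: 0

0


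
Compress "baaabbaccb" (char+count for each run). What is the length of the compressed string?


Input: baaabbaccb
Runs:
  'b' x 1 => "b1"
  'a' x 3 => "a3"
  'b' x 2 => "b2"
  'a' x 1 => "a1"
  'c' x 2 => "c2"
  'b' x 1 => "b1"
Compressed: "b1a3b2a1c2b1"
Compressed length: 12

12


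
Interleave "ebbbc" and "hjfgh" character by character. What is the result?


Interleaving "ebbbc" and "hjfgh":
  Position 0: 'e' from first, 'h' from second => "eh"
  Position 1: 'b' from first, 'j' from second => "bj"
  Position 2: 'b' from first, 'f' from second => "bf"
  Position 3: 'b' from first, 'g' from second => "bg"
  Position 4: 'c' from first, 'h' from second => "ch"
Result: ehbjbfbgch

ehbjbfbgch


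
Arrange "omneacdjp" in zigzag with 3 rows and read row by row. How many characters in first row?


Zigzag "omneacdjp" into 3 rows:
Placing characters:
  'o' => row 0
  'm' => row 1
  'n' => row 2
  'e' => row 1
  'a' => row 0
  'c' => row 1
  'd' => row 2
  'j' => row 1
  'p' => row 0
Rows:
  Row 0: "oap"
  Row 1: "mecj"
  Row 2: "nd"
First row length: 3

3


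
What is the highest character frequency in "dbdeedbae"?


Input: dbdeedbae
Character counts:
  'a': 1
  'b': 2
  'd': 3
  'e': 3
Maximum frequency: 3

3


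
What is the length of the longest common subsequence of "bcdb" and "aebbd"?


LCS of "bcdb" and "aebbd"
DP table:
           a    e    b    b    d
      0    0    0    0    0    0
  b   0    0    0    1    1    1
  c   0    0    0    1    1    1
  d   0    0    0    1    1    2
  b   0    0    0    1    2    2
LCS length = dp[4][5] = 2

2


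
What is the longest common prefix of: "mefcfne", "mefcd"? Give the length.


Words: mefcfne, mefcd
  Position 0: all 'm' => match
  Position 1: all 'e' => match
  Position 2: all 'f' => match
  Position 3: all 'c' => match
  Position 4: ('f', 'd') => mismatch, stop
LCP = "mefc" (length 4)

4


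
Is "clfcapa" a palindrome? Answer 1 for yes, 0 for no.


Input: clfcapa
Reversed: apacflc
  Compare pos 0 ('c') with pos 6 ('a'): MISMATCH
  Compare pos 1 ('l') with pos 5 ('p'): MISMATCH
  Compare pos 2 ('f') with pos 4 ('a'): MISMATCH
Result: not a palindrome

0


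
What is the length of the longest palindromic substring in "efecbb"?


Input: "efecbb"
Checking substrings for palindromes:
  [0:3] "efe" (len 3) => palindrome
  [4:6] "bb" (len 2) => palindrome
Longest palindromic substring: "efe" with length 3

3


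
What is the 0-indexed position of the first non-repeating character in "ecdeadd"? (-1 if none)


Input: ecdeadd
Character frequencies:
  'a': 1
  'c': 1
  'd': 3
  'e': 2
Scanning left to right for freq == 1:
  Position 0 ('e'): freq=2, skip
  Position 1 ('c'): unique! => answer = 1

1


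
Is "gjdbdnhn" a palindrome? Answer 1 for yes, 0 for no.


Input: gjdbdnhn
Reversed: nhndbdjg
  Compare pos 0 ('g') with pos 7 ('n'): MISMATCH
  Compare pos 1 ('j') with pos 6 ('h'): MISMATCH
  Compare pos 2 ('d') with pos 5 ('n'): MISMATCH
  Compare pos 3 ('b') with pos 4 ('d'): MISMATCH
Result: not a palindrome

0


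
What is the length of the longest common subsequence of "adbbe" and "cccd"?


LCS of "adbbe" and "cccd"
DP table:
           c    c    c    d
      0    0    0    0    0
  a   0    0    0    0    0
  d   0    0    0    0    1
  b   0    0    0    0    1
  b   0    0    0    0    1
  e   0    0    0    0    1
LCS length = dp[5][4] = 1

1


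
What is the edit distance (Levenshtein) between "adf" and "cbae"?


Computing edit distance: "adf" -> "cbae"
DP table:
           c    b    a    e
      0    1    2    3    4
  a   1    1    2    2    3
  d   2    2    2    3    3
  f   3    3    3    3    4
Edit distance = dp[3][4] = 4

4


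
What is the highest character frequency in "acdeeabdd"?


Input: acdeeabdd
Character counts:
  'a': 2
  'b': 1
  'c': 1
  'd': 3
  'e': 2
Maximum frequency: 3

3


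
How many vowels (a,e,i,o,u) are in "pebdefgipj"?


Input: pebdefgipj
Checking each character:
  'p' at position 0: consonant
  'e' at position 1: vowel (running total: 1)
  'b' at position 2: consonant
  'd' at position 3: consonant
  'e' at position 4: vowel (running total: 2)
  'f' at position 5: consonant
  'g' at position 6: consonant
  'i' at position 7: vowel (running total: 3)
  'p' at position 8: consonant
  'j' at position 9: consonant
Total vowels: 3

3


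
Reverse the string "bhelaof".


Input: bhelaof
Reading characters right to left:
  Position 6: 'f'
  Position 5: 'o'
  Position 4: 'a'
  Position 3: 'l'
  Position 2: 'e'
  Position 1: 'h'
  Position 0: 'b'
Reversed: foalehb

foalehb


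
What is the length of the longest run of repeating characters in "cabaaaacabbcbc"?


Input: "cabaaaacabbcbc"
Scanning for longest run:
  Position 1 ('a'): new char, reset run to 1
  Position 2 ('b'): new char, reset run to 1
  Position 3 ('a'): new char, reset run to 1
  Position 4 ('a'): continues run of 'a', length=2
  Position 5 ('a'): continues run of 'a', length=3
  Position 6 ('a'): continues run of 'a', length=4
  Position 7 ('c'): new char, reset run to 1
  Position 8 ('a'): new char, reset run to 1
  Position 9 ('b'): new char, reset run to 1
  Position 10 ('b'): continues run of 'b', length=2
  Position 11 ('c'): new char, reset run to 1
  Position 12 ('b'): new char, reset run to 1
  Position 13 ('c'): new char, reset run to 1
Longest run: 'a' with length 4

4
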